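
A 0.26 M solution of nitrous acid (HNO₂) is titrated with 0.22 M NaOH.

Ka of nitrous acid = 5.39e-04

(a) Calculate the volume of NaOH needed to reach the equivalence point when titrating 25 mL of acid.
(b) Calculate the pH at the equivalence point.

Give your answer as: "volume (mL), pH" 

moles acid = 0.26 × 25/1000 = 0.0065 mol; V_base = moles/0.22 × 1000 = 29.5 mL. At equivalence only the conjugate base is present: [A⁻] = 0.0065/0.055 = 1.1917e-01 M. Kb = Kw/Ka = 1.86e-11; [OH⁻] = √(Kb × [A⁻]) = 1.4869e-06; pOH = 5.83; pH = 14 - pOH = 8.17.

V = 29.5 mL, pH = 8.17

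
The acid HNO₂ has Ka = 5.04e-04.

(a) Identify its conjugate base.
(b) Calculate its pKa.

(a) The conjugate base is formed by removing one H⁺ from HNO₂, giving NO₂⁻. (b) pKa = -log(Ka) = -log(5.04e-04) = 3.30.

Conjugate base: NO₂⁻; pK_a = 3.30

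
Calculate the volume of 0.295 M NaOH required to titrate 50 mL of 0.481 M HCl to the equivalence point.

At equivalence: moles acid = moles base. moles HCl = 0.481 × 50/1000 = 0.02405 mol. V_base = moles / 0.295 × 1000 = 81.5 mL.

V_{base} = 81.5 mL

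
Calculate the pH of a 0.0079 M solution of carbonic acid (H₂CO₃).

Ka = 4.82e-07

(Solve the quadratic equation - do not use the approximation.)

x² + Ka×x - Ka×C = 0. Using quadratic formula: [H⁺] = 6.1467e-05

pH = 4.21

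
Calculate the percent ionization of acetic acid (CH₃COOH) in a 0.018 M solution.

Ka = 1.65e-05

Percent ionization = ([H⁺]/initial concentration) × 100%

Using Ka equilibrium: x² + Ka×x - Ka×C = 0. Solving: [H⁺] = 5.3679e-04. Percent = (5.3679e-04/0.018) × 100

Percent ionization = 2.98%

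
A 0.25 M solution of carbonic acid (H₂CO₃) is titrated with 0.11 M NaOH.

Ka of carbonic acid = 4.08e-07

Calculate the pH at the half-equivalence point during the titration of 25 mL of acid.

At half-equivalence [HA] = [A⁻], so Henderson-Hasselbalch gives pH = pKa = -log(4.08e-07) = 6.39.

pH = pKa = 6.39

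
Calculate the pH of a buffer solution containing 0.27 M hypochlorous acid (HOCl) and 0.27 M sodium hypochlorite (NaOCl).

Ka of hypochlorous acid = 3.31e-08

pKa = -log(3.31e-08) = 7.48. pH = pKa + log([A⁻]/[HA]) = 7.48 + log(0.27/0.27)

pH = 7.48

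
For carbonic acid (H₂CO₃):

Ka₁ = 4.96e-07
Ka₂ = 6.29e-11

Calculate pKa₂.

pKa₂ = -log(Ka₂) = -log(6.29e-11) = 10.20.

pK_{a2} = 10.20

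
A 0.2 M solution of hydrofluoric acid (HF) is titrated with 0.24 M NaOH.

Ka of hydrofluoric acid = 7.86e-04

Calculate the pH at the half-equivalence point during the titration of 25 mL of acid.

At half-equivalence [HA] = [A⁻], so Henderson-Hasselbalch gives pH = pKa = -log(7.86e-04) = 3.10.

pH = pKa = 3.10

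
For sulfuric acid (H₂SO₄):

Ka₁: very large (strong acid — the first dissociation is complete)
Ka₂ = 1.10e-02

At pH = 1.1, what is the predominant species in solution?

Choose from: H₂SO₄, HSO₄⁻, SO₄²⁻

The first dissociation is complete, so H₂SO₄ itself is never the predominant species in water; pKa₂ = -log(1.10e-02) = 1.96. For a polyprotic acid the predominant species crosses at each pKa: below pKa_n the protonated form dominates, above it the deprotonated form does. At pH = 1.1, the predominant species is HSO₄⁻.

HSO₄⁻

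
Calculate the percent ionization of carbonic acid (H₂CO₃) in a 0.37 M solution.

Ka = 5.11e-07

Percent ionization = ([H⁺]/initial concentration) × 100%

Using Ka equilibrium: x² + Ka×x - Ka×C = 0. Solving: [H⁺] = 4.3457e-04. Percent = (4.3457e-04/0.37) × 100

Percent ionization = 0.117%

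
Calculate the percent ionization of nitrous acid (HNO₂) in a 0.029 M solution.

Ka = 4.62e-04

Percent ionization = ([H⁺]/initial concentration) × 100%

Using Ka equilibrium: x² + Ka×x - Ka×C = 0. Solving: [H⁺] = 3.4366e-03. Percent = (3.4366e-03/0.029) × 100

Percent ionization = 11.9%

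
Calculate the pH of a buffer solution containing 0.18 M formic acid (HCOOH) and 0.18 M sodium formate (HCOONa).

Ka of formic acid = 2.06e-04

pKa = -log(2.06e-04) = 3.69. pH = pKa + log([A⁻]/[HA]) = 3.69 + log(0.18/0.18)

pH = 3.69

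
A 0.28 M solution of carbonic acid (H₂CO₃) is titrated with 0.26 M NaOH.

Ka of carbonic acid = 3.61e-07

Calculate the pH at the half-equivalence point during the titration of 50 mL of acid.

At half-equivalence [HA] = [A⁻], so Henderson-Hasselbalch gives pH = pKa = -log(3.61e-07) = 6.44.

pH = pKa = 6.44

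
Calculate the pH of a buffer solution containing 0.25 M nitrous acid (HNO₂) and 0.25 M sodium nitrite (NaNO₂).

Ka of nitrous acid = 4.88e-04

pKa = -log(4.88e-04) = 3.31. pH = pKa + log([A⁻]/[HA]) = 3.31 + log(0.25/0.25)

pH = 3.31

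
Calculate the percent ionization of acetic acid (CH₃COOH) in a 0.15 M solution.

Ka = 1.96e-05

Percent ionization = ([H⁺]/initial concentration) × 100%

Using Ka equilibrium: x² + Ka×x - Ka×C = 0. Solving: [H⁺] = 1.7049e-03. Percent = (1.7049e-03/0.15) × 100

Percent ionization = 1.14%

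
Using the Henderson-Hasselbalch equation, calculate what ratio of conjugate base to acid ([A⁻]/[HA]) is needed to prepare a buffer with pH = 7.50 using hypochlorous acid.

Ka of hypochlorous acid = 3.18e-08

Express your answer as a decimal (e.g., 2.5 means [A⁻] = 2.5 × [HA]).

pKa = -log(3.18e-08) = 7.4976. pH = pKa + log([A⁻]/[HA]), so log([A⁻]/[HA]) = pH − pKa = 7.50 − 7.4976 = 0.0024. [A⁻]/[HA] = 10^(0.0024) = 1.01

[A⁻]/[HA] = 1.01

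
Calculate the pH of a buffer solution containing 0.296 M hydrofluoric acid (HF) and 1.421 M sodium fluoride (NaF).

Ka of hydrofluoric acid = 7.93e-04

pKa = -log(7.93e-04) = 3.10. pH = pKa + log([A⁻]/[HA]) = 3.10 + log(1.421/0.296)

pH = 3.78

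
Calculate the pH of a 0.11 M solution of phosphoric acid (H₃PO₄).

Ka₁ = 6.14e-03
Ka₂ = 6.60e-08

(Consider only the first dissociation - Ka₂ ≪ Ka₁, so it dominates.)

First dissociation dominates. From Ka₁ = [H⁺][HA⁻]/[H₂A], x² + Ka₁·x − Ka₁·C = 0 with C = 0.11 M and Ka₁ = 6.14e-03. Solving: [H⁺] = (−Ka₁ + √(Ka₁² + 4·Ka₁·C)) / 2 = 2.3099e-02 M. pH = -log(2.3099e-02) = 1.64.

pH = 1.64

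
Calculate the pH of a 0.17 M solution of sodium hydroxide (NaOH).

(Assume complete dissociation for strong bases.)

[OH⁻] = 0.17 M for strong base. pOH = -log[OH⁻] = 0.77, pH = 14 - pOH

pH = 13.23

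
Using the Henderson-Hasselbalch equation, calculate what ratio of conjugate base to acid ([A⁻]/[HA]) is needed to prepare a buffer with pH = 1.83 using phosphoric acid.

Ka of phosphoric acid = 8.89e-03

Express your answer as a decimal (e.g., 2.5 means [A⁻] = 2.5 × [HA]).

pKa = -log(8.89e-03) = 2.0511. pH = pKa + log([A⁻]/[HA]), so log([A⁻]/[HA]) = pH − pKa = 1.83 − 2.0511 = -0.2211. [A⁻]/[HA] = 10^(-0.2211) = 0.601

[A⁻]/[HA] = 0.601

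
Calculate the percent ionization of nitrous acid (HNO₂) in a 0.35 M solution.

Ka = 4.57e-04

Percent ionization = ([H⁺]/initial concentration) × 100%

Using Ka equilibrium: x² + Ka×x - Ka×C = 0. Solving: [H⁺] = 1.2421e-02. Percent = (1.2421e-02/0.35) × 100

Percent ionization = 3.55%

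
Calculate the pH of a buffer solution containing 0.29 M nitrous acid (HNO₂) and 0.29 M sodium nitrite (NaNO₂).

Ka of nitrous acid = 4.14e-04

pKa = -log(4.14e-04) = 3.38. pH = pKa + log([A⁻]/[HA]) = 3.38 + log(0.29/0.29)

pH = 3.38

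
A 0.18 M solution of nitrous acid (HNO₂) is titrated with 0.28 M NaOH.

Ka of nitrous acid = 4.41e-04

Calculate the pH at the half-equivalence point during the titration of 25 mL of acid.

At half-equivalence [HA] = [A⁻], so Henderson-Hasselbalch gives pH = pKa = -log(4.41e-04) = 3.36.

pH = pKa = 3.36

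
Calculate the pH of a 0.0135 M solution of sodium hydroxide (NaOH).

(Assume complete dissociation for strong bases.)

[OH⁻] = 0.0135 M for strong base. pOH = -log[OH⁻] = 1.87, pH = 14 - pOH

pH = 12.13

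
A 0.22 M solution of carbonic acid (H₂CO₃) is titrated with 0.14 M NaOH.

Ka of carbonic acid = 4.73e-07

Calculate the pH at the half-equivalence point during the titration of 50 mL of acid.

At half-equivalence [HA] = [A⁻], so Henderson-Hasselbalch gives pH = pKa = -log(4.73e-07) = 6.33.

pH = pKa = 6.33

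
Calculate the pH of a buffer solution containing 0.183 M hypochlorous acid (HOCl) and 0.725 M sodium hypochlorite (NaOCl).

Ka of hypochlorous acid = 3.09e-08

pKa = -log(3.09e-08) = 7.51. pH = pKa + log([A⁻]/[HA]) = 7.51 + log(0.725/0.183)

pH = 8.11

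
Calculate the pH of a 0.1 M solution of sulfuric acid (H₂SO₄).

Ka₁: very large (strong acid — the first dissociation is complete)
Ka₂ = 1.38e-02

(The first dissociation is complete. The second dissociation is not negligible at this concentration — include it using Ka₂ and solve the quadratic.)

First dissociation is complete: [H⁺]₀ = [HSO₄⁻]₀ = C = 0.1 M. Second dissociation HSO₄⁻ ⇌ H⁺ + SO₄²⁻: let x = [SO₄²⁻]. Ka₂ = (C + x)·x / (C − x) = 1.38e-02 → x² + (C + Ka₂)·x − Ka₂·C = 0 → x² + 0.11380·x − 1.380e-03 = 0. x = (−0.11380 + √(0.11380² + 4 × 1.380e-03)) / 2 = 1.1053e-02 M. [H⁺] = C + x = 0.1 + 1.1053e-02 = 1.1105e-01 M. pH = -log(1.1105e-01) = 0.95.

pH = 0.95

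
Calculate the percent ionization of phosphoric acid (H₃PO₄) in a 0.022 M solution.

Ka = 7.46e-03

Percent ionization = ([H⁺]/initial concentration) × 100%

Using Ka equilibrium: x² + Ka×x - Ka×C = 0. Solving: [H⁺] = 9.6129e-03. Percent = (9.6129e-03/0.022) × 100

Percent ionization = 43.7%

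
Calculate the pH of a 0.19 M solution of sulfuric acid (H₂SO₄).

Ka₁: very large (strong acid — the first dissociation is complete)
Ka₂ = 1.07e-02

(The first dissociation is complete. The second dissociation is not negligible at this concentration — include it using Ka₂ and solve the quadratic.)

First dissociation is complete: [H⁺]₀ = [HSO₄⁻]₀ = C = 0.19 M. Second dissociation HSO₄⁻ ⇌ H⁺ + SO₄²⁻: let x = [SO₄²⁻]. Ka₂ = (C + x)·x / (C − x) = 1.07e-02 → x² + (C + Ka₂)·x − Ka₂·C = 0 → x² + 0.20070·x − 2.033e-03 = 0. x = (−0.20070 + √(0.20070² + 4 × 2.033e-03)) / 2 = 9.6642e-03 M. [H⁺] = C + x = 0.19 + 9.6642e-03 = 1.9966e-01 M. pH = -log(1.9966e-01) = 0.70.

pH = 0.70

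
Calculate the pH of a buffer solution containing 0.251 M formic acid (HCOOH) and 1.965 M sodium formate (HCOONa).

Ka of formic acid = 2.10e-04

pKa = -log(2.10e-04) = 3.68. pH = pKa + log([A⁻]/[HA]) = 3.68 + log(1.965/0.251)

pH = 4.57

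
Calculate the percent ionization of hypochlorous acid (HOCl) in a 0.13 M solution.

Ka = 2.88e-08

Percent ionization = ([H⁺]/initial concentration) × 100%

Using Ka equilibrium: x² + Ka×x - Ka×C = 0. Solving: [H⁺] = 6.1174e-05. Percent = (6.1174e-05/0.13) × 100

Percent ionization = 0.0471%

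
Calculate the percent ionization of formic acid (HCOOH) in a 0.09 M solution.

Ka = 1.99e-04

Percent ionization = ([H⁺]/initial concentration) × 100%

Using Ka equilibrium: x² + Ka×x - Ka×C = 0. Solving: [H⁺] = 4.1337e-03. Percent = (4.1337e-03/0.09) × 100

Percent ionization = 4.59%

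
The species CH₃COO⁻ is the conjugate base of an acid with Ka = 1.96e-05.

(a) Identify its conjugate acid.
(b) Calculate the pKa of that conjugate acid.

(a) The conjugate acid is formed by adding one H⁺ to CH₃COO⁻, giving CH₃COOH. (b) pKa = -log(Ka) = -log(1.96e-05) = 4.71.

Conjugate acid: CH₃COOH; pK_a = 4.71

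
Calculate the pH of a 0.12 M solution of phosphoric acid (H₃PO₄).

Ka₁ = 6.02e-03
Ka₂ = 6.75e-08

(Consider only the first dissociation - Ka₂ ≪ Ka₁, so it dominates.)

First dissociation dominates. From Ka₁ = [H⁺][HA⁻]/[H₂A], x² + Ka₁·x − Ka₁·C = 0 with C = 0.12 M and Ka₁ = 6.02e-03. Solving: [H⁺] = (−Ka₁ + √(Ka₁² + 4·Ka₁·C)) / 2 = 2.4036e-02 M. pH = -log(2.4036e-02) = 1.62.

pH = 1.62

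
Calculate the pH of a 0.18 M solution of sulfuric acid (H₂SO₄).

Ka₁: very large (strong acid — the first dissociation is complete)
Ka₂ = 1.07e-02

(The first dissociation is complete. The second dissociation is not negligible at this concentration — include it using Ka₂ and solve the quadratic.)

First dissociation is complete: [H⁺]₀ = [HSO₄⁻]₀ = C = 0.18 M. Second dissociation HSO₄⁻ ⇌ H⁺ + SO₄²⁻: let x = [SO₄²⁻]. Ka₂ = (C + x)·x / (C − x) = 1.07e-02 → x² + (C + Ka₂)·x − Ka₂·C = 0 → x² + 0.19070·x − 1.926e-03 = 0. x = (−0.19070 + √(0.19070² + 4 × 1.926e-03)) / 2 = 9.6149e-03 M. [H⁺] = C + x = 0.18 + 9.6149e-03 = 1.8961e-01 M. pH = -log(1.8961e-01) = 0.72.

pH = 0.72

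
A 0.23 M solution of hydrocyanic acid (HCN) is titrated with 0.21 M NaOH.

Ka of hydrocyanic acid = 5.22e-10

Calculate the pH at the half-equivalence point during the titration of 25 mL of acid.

At half-equivalence [HA] = [A⁻], so Henderson-Hasselbalch gives pH = pKa = -log(5.22e-10) = 9.28.

pH = pKa = 9.28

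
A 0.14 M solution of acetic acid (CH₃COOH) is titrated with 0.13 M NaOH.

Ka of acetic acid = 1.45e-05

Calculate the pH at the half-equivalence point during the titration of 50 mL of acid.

At half-equivalence [HA] = [A⁻], so Henderson-Hasselbalch gives pH = pKa = -log(1.45e-05) = 4.84.

pH = pKa = 4.84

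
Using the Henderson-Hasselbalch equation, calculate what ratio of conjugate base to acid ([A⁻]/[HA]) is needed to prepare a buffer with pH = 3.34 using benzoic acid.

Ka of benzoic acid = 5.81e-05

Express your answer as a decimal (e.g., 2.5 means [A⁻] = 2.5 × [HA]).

pKa = -log(5.81e-05) = 4.2358. pH = pKa + log([A⁻]/[HA]), so log([A⁻]/[HA]) = pH − pKa = 3.34 − 4.2358 = -0.8958. [A⁻]/[HA] = 10^(-0.8958) = 0.127

[A⁻]/[HA] = 0.127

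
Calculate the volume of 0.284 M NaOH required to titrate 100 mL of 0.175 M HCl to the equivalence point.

At equivalence: moles acid = moles base. moles HCl = 0.175 × 100/1000 = 0.0175 mol. V_base = moles / 0.284 × 1000 = 61.6 mL.

V_{base} = 61.6 mL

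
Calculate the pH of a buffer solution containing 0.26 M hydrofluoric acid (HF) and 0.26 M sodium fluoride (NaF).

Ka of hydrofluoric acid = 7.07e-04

pKa = -log(7.07e-04) = 3.15. pH = pKa + log([A⁻]/[HA]) = 3.15 + log(0.26/0.26)

pH = 3.15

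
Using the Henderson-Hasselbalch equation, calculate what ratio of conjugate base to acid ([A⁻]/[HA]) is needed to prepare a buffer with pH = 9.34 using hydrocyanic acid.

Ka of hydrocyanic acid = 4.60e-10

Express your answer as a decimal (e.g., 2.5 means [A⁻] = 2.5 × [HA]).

pKa = -log(4.60e-10) = 9.3372. pH = pKa + log([A⁻]/[HA]), so log([A⁻]/[HA]) = pH − pKa = 9.34 − 9.3372 = 0.0028. [A⁻]/[HA] = 10^(0.0028) = 1.01

[A⁻]/[HA] = 1.01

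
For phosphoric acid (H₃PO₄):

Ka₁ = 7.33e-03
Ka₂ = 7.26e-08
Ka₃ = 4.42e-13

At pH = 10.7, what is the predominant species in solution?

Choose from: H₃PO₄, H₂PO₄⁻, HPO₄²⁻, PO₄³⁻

pKa₁ = 2.13, pKa₂ = 7.14, pKa₃ = 12.35. For a polyprotic acid the predominant species crosses at each pKa: below pKa_n the protonated form dominates, above it the deprotonated form does. At pH = 10.7, the predominant species is HPO₄²⁻.

HPO₄²⁻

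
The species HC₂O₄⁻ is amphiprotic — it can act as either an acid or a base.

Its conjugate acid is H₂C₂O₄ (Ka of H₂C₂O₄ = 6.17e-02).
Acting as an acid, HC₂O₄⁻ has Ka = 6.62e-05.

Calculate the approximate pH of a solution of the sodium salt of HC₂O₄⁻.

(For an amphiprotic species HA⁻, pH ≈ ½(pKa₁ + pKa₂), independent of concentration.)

pKa₁ = -log(6.17e-02) = 1.21; pKa₂ = -log(6.62e-05) = 4.18. For an amphiprotic species, pH ≈ ½(pKa₁ + pKa₂) = ½(1.21 + 4.18) = 2.69.

pH = 2.69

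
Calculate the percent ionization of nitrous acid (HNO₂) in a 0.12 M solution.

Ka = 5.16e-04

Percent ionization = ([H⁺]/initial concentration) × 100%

Using Ka equilibrium: x² + Ka×x - Ka×C = 0. Solving: [H⁺] = 7.6152e-03. Percent = (7.6152e-03/0.12) × 100

Percent ionization = 6.35%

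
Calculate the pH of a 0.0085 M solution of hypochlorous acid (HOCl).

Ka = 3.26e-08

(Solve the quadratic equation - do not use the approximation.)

x² + Ka×x - Ka×C = 0. Using quadratic formula: [H⁺] = 1.6630e-05

pH = 4.78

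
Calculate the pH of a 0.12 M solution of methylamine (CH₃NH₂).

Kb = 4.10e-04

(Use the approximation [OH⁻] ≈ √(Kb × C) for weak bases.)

[OH⁻] = √(Kb × C) = √(4.10e-04 × 0.12) = 7.0143e-03. pOH = 2.15, pH = 14 - pOH

pH = 11.85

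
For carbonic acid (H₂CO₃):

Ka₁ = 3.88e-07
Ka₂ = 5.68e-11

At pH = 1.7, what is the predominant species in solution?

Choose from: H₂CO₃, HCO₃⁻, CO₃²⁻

pKa₁ = 6.41, pKa₂ = 10.25. For a polyprotic acid the predominant species crosses at each pKa: below pKa_n the protonated form dominates, above it the deprotonated form does. At pH = 1.7, the predominant species is H₂CO₃.

H₂CO₃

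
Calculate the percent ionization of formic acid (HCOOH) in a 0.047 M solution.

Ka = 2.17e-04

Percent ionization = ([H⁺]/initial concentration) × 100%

Using Ka equilibrium: x² + Ka×x - Ka×C = 0. Solving: [H⁺] = 3.0869e-03. Percent = (3.0869e-03/0.047) × 100

Percent ionization = 6.57%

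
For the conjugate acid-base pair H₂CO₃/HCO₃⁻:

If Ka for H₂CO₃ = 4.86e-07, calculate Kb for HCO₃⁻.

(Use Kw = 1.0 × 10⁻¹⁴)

For a conjugate pair Ka × Kb = Kw, so Kb = Kw/Ka = 1.0 × 10⁻¹⁴ / 4.86e-07 = 2.06e-08.

K_b = 2.06e-08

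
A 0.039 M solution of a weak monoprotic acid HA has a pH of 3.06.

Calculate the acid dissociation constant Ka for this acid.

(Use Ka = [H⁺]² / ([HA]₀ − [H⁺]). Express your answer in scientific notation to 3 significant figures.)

[H⁺] = 10^(−pH) = 10^(−3.06) = 8.710e-04 M. For HA ⇌ H⁺ + A⁻, Ka = [H⁺][A⁻]/[HA] = [H⁺]² / ([HA]₀ − [H⁺]) = (8.710e-04)² / (0.039 − 8.710e-04) = 1.99e-05.

K_a = 1.99e-05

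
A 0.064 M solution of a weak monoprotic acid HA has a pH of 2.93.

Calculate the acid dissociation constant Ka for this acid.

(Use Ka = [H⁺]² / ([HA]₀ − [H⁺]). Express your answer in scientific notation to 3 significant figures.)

[H⁺] = 10^(−pH) = 10^(−2.93) = 1.175e-03 M. For HA ⇌ H⁺ + A⁻, Ka = [H⁺][A⁻]/[HA] = [H⁺]² / ([HA]₀ − [H⁺]) = (1.175e-03)² / (0.064 − 1.175e-03) = 2.20e-05.

K_a = 2.20e-05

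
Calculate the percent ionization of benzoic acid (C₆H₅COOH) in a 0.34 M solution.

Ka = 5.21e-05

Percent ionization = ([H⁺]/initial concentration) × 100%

Using Ka equilibrium: x² + Ka×x - Ka×C = 0. Solving: [H⁺] = 4.1828e-03. Percent = (4.1828e-03/0.34) × 100

Percent ionization = 1.23%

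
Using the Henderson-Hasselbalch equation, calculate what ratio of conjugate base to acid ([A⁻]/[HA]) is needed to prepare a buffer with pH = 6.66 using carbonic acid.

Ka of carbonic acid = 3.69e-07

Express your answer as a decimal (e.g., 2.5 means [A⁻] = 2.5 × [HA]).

pKa = -log(3.69e-07) = 6.4330. pH = pKa + log([A⁻]/[HA]), so log([A⁻]/[HA]) = pH − pKa = 6.66 − 6.4330 = 0.2270. [A⁻]/[HA] = 10^(0.2270) = 1.69

[A⁻]/[HA] = 1.69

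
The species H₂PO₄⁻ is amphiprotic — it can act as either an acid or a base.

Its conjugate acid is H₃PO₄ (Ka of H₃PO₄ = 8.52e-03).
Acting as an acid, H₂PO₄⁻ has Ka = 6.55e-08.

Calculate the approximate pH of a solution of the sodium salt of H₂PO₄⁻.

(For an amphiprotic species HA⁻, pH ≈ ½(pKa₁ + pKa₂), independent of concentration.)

pKa₁ = -log(8.52e-03) = 2.07; pKa₂ = -log(6.55e-08) = 7.18. For an amphiprotic species, pH ≈ ½(pKa₁ + pKa₂) = ½(2.07 + 7.18) = 4.63.

pH = 4.63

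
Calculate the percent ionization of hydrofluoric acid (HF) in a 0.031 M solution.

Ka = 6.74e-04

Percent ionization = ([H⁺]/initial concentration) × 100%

Using Ka equilibrium: x² + Ka×x - Ka×C = 0. Solving: [H⁺] = 4.2464e-03. Percent = (4.2464e-03/0.031) × 100

Percent ionization = 13.7%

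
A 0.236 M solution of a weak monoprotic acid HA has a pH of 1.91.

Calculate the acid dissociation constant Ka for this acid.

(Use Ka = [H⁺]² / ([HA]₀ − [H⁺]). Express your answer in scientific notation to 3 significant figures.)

[H⁺] = 10^(−pH) = 10^(−1.91) = 1.230e-02 M. For HA ⇌ H⁺ + A⁻, Ka = [H⁺][A⁻]/[HA] = [H⁺]² / ([HA]₀ − [H⁺]) = (1.230e-02)² / (0.236 − 1.230e-02) = 6.77e-04.

K_a = 6.77e-04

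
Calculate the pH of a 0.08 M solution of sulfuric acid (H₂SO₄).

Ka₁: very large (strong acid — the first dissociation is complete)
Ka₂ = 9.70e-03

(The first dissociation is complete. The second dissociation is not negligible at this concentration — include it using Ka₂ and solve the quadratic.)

First dissociation is complete: [H⁺]₀ = [HSO₄⁻]₀ = C = 0.08 M. Second dissociation HSO₄⁻ ⇌ H⁺ + SO₄²⁻: let x = [SO₄²⁻]. Ka₂ = (C + x)·x / (C − x) = 9.70e-03 → x² + (C + Ka₂)·x − Ka₂·C = 0 → x² + 0.08970·x − 7.760e-04 = 0. x = (−0.08970 + √(0.08970² + 4 × 7.760e-04)) / 2 = 7.9470e-03 M. [H⁺] = C + x = 0.08 + 7.9470e-03 = 8.7947e-02 M. pH = -log(8.7947e-02) = 1.06.

pH = 1.06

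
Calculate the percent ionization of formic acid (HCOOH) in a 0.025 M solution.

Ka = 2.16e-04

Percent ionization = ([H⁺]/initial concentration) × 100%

Using Ka equilibrium: x² + Ka×x - Ka×C = 0. Solving: [H⁺] = 2.2183e-03. Percent = (2.2183e-03/0.025) × 100

Percent ionization = 8.87%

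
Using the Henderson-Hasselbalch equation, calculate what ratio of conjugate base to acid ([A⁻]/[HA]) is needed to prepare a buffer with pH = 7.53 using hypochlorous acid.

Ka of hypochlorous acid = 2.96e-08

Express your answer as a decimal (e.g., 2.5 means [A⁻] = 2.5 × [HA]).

pKa = -log(2.96e-08) = 7.5287. pH = pKa + log([A⁻]/[HA]), so log([A⁻]/[HA]) = pH − pKa = 7.53 − 7.5287 = 0.0013. [A⁻]/[HA] = 10^(0.0013) = 1.00

[A⁻]/[HA] = 1.00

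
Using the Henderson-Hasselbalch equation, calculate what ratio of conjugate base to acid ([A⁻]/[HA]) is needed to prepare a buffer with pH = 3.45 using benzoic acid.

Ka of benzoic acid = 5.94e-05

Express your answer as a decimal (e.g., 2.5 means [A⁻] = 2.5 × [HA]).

pKa = -log(5.94e-05) = 4.2262. pH = pKa + log([A⁻]/[HA]), so log([A⁻]/[HA]) = pH − pKa = 3.45 − 4.2262 = -0.7762. [A⁻]/[HA] = 10^(-0.7762) = 0.167

[A⁻]/[HA] = 0.167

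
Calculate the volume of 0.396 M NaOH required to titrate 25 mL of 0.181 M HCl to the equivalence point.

At equivalence: moles acid = moles base. moles HCl = 0.181 × 25/1000 = 0.004525 mol. V_base = moles / 0.396 × 1000 = 11.4 mL.

V_{base} = 11.4 mL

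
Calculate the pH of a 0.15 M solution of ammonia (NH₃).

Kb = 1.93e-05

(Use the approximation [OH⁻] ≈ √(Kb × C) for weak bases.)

[OH⁻] = √(Kb × C) = √(1.93e-05 × 0.15) = 1.7015e-03. pOH = 2.77, pH = 14 - pOH

pH = 11.23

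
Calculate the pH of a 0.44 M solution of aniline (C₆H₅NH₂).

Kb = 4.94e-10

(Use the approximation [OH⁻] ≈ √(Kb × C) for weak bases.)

[OH⁻] = √(Kb × C) = √(4.94e-10 × 0.44) = 1.4743e-05. pOH = 4.83, pH = 14 - pOH

pH = 9.17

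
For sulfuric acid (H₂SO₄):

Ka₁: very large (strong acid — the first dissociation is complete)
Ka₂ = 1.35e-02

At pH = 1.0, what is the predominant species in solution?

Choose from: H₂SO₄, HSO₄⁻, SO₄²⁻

The first dissociation is complete, so H₂SO₄ itself is never the predominant species in water; pKa₂ = -log(1.35e-02) = 1.87. For a polyprotic acid the predominant species crosses at each pKa: below pKa_n the protonated form dominates, above it the deprotonated form does. At pH = 1.0, the predominant species is HSO₄⁻.

HSO₄⁻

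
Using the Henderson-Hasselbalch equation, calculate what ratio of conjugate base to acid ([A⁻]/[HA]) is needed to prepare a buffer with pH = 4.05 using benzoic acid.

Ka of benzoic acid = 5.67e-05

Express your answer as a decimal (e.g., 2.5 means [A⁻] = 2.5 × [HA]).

pKa = -log(5.67e-05) = 4.2464. pH = pKa + log([A⁻]/[HA]), so log([A⁻]/[HA]) = pH − pKa = 4.05 − 4.2464 = -0.1964. [A⁻]/[HA] = 10^(-0.1964) = 0.636

[A⁻]/[HA] = 0.636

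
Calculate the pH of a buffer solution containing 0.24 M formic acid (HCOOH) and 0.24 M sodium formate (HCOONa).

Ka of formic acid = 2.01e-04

pKa = -log(2.01e-04) = 3.70. pH = pKa + log([A⁻]/[HA]) = 3.70 + log(0.24/0.24)

pH = 3.70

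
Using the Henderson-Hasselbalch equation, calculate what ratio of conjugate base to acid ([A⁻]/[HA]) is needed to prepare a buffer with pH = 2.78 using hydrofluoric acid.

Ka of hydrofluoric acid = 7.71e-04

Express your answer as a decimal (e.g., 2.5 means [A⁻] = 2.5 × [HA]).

pKa = -log(7.71e-04) = 3.1129. pH = pKa + log([A⁻]/[HA]), so log([A⁻]/[HA]) = pH − pKa = 2.78 − 3.1129 = -0.3329. [A⁻]/[HA] = 10^(-0.3329) = 0.465

[A⁻]/[HA] = 0.465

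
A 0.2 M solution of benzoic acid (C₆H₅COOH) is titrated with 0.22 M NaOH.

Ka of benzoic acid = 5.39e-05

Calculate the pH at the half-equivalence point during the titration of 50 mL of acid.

At half-equivalence [HA] = [A⁻], so Henderson-Hasselbalch gives pH = pKa = -log(5.39e-05) = 4.27.

pH = pKa = 4.27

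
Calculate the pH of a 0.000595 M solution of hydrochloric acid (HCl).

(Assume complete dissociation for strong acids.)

[H⁺] = 0.000595 M for strong acid. pH = -log[H⁺] = -log(0.000595)

pH = 3.23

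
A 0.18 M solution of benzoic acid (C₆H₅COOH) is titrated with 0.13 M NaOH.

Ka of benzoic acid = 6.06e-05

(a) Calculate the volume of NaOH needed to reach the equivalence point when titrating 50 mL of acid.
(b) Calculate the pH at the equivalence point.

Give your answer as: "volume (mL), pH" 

moles acid = 0.18 × 50/1000 = 0.009 mol; V_base = moles/0.13 × 1000 = 69.2 mL. At equivalence only the conjugate base is present: [A⁻] = 0.009/0.119 = 7.5484e-02 M. Kb = Kw/Ka = 1.65e-10; [OH⁻] = √(Kb × [A⁻]) = 3.5293e-06; pOH = 5.45; pH = 14 - pOH = 8.55.

V = 69.2 mL, pH = 8.55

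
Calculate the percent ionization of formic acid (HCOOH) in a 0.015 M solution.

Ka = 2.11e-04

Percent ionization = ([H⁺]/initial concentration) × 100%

Using Ka equilibrium: x² + Ka×x - Ka×C = 0. Solving: [H⁺] = 1.6767e-03. Percent = (1.6767e-03/0.015) × 100

Percent ionization = 11.2%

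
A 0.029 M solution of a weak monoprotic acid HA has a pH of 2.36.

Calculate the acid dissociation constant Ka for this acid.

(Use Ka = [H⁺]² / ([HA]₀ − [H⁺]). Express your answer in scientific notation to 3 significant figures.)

[H⁺] = 10^(−pH) = 10^(−2.36) = 4.365e-03 M. For HA ⇌ H⁺ + A⁻, Ka = [H⁺][A⁻]/[HA] = [H⁺]² / ([HA]₀ − [H⁺]) = (4.365e-03)² / (0.029 − 4.365e-03) = 7.73e-04.

K_a = 7.73e-04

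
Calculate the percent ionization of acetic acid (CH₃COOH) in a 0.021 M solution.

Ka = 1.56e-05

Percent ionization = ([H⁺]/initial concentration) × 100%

Using Ka equilibrium: x² + Ka×x - Ka×C = 0. Solving: [H⁺] = 5.6462e-04. Percent = (5.6462e-04/0.021) × 100

Percent ionization = 2.69%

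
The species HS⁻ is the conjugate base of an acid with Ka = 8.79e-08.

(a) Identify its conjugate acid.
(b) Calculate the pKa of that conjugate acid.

(a) The conjugate acid is formed by adding one H⁺ to HS⁻, giving H₂S. (b) pKa = -log(Ka) = -log(8.79e-08) = 7.06.

Conjugate acid: H₂S; pK_a = 7.06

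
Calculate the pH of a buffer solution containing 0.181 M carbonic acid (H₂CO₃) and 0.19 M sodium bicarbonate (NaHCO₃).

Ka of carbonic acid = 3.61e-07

pKa = -log(3.61e-07) = 6.44. pH = pKa + log([A⁻]/[HA]) = 6.44 + log(0.19/0.181)

pH = 6.46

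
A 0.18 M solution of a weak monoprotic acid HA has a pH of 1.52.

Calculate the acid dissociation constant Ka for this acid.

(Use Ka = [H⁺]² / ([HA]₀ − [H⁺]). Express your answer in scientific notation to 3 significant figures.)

[H⁺] = 10^(−pH) = 10^(−1.52) = 3.020e-02 M. For HA ⇌ H⁺ + A⁻, Ka = [H⁺][A⁻]/[HA] = [H⁺]² / ([HA]₀ − [H⁺]) = (3.020e-02)² / (0.18 − 3.020e-02) = 6.09e-03.

K_a = 6.09e-03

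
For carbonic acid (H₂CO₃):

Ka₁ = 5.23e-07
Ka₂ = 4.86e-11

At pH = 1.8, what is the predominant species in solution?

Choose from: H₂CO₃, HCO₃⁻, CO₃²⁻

pKa₁ = 6.28, pKa₂ = 10.31. For a polyprotic acid the predominant species crosses at each pKa: below pKa_n the protonated form dominates, above it the deprotonated form does. At pH = 1.8, the predominant species is H₂CO₃.

H₂CO₃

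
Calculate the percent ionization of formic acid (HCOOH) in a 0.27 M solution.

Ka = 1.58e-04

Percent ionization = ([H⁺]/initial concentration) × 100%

Using Ka equilibrium: x² + Ka×x - Ka×C = 0. Solving: [H⁺] = 6.4529e-03. Percent = (6.4529e-03/0.27) × 100

Percent ionization = 2.39%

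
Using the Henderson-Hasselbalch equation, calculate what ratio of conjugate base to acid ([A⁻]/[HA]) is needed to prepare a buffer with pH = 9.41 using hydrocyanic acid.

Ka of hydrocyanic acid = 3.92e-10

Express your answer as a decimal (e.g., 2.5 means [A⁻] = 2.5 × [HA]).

pKa = -log(3.92e-10) = 9.4067. pH = pKa + log([A⁻]/[HA]), so log([A⁻]/[HA]) = pH − pKa = 9.41 − 9.4067 = 0.0033. [A⁻]/[HA] = 10^(0.0033) = 1.01

[A⁻]/[HA] = 1.01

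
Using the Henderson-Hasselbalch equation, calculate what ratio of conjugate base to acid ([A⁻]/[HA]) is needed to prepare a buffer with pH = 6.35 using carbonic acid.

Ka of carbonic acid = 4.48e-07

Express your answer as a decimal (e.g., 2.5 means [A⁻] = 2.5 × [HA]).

pKa = -log(4.48e-07) = 6.3487. pH = pKa + log([A⁻]/[HA]), so log([A⁻]/[HA]) = pH − pKa = 6.35 − 6.3487 = 0.0013. [A⁻]/[HA] = 10^(0.0013) = 1.00

[A⁻]/[HA] = 1.00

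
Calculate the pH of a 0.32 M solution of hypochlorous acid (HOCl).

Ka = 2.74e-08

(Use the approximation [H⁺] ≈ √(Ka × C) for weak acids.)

[H⁺] = √(Ka × C) = √(2.74e-08 × 0.32) = 9.3638e-05. pH = -log(9.3638e-05)

pH = 4.03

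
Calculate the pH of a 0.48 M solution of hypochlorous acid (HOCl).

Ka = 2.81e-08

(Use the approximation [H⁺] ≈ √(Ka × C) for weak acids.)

[H⁺] = √(Ka × C) = √(2.81e-08 × 0.48) = 1.1614e-04. pH = -log(1.1614e-04)

pH = 3.94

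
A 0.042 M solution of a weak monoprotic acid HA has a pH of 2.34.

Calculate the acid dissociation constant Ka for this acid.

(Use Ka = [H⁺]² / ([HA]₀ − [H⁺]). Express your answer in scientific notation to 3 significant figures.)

[H⁺] = 10^(−pH) = 10^(−2.34) = 4.571e-03 M. For HA ⇌ H⁺ + A⁻, Ka = [H⁺][A⁻]/[HA] = [H⁺]² / ([HA]₀ − [H⁺]) = (4.571e-03)² / (0.042 − 4.571e-03) = 5.58e-04.

K_a = 5.58e-04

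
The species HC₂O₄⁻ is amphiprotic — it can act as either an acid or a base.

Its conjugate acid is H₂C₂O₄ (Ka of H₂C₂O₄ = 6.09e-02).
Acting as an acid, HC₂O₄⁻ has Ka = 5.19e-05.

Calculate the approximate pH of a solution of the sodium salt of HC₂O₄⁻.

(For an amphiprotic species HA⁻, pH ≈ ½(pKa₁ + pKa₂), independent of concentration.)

pKa₁ = -log(6.09e-02) = 1.22; pKa₂ = -log(5.19e-05) = 4.28. For an amphiprotic species, pH ≈ ½(pKa₁ + pKa₂) = ½(1.22 + 4.28) = 2.75.

pH = 2.75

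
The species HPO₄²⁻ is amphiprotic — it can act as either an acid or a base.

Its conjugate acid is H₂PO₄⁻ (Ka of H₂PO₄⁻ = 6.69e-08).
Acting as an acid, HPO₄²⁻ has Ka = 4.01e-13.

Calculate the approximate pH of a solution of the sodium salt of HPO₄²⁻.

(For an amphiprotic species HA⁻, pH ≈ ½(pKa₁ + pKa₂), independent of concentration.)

pKa₁ = -log(6.69e-08) = 7.17; pKa₂ = -log(4.01e-13) = 12.40. For an amphiprotic species, pH ≈ ½(pKa₁ + pKa₂) = ½(7.17 + 12.40) = 9.79.

pH = 9.79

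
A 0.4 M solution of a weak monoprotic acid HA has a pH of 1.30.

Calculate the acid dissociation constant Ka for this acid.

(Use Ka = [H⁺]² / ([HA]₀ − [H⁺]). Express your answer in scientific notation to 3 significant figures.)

[H⁺] = 10^(−pH) = 10^(−1.30) = 5.012e-02 M. For HA ⇌ H⁺ + A⁻, Ka = [H⁺][A⁻]/[HA] = [H⁺]² / ([HA]₀ − [H⁺]) = (5.012e-02)² / (0.4 − 5.012e-02) = 7.18e-03.

K_a = 7.18e-03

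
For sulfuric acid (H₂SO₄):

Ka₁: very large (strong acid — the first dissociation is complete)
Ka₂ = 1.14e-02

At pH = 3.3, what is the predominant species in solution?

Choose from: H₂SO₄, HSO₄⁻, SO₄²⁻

The first dissociation is complete, so H₂SO₄ itself is never the predominant species in water; pKa₂ = -log(1.14e-02) = 1.94. For a polyprotic acid the predominant species crosses at each pKa: below pKa_n the protonated form dominates, above it the deprotonated form does. At pH = 3.3, the predominant species is SO₄²⁻.

SO₄²⁻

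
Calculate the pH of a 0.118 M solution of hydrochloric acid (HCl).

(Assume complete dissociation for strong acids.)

[H⁺] = 0.118 M for strong acid. pH = -log[H⁺] = -log(0.118)

pH = 0.93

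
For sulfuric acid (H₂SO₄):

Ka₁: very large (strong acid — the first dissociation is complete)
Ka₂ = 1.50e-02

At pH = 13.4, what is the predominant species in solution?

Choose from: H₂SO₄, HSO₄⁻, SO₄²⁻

The first dissociation is complete, so H₂SO₄ itself is never the predominant species in water; pKa₂ = -log(1.50e-02) = 1.82. For a polyprotic acid the predominant species crosses at each pKa: below pKa_n the protonated form dominates, above it the deprotonated form does. At pH = 13.4, the predominant species is SO₄²⁻.

SO₄²⁻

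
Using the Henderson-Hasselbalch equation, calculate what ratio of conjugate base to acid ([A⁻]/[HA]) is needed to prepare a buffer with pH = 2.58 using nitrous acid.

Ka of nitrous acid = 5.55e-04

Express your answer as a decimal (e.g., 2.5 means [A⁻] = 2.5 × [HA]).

pKa = -log(5.55e-04) = 3.2557. pH = pKa + log([A⁻]/[HA]), so log([A⁻]/[HA]) = pH − pKa = 2.58 − 3.2557 = -0.6757. [A⁻]/[HA] = 10^(-0.6757) = 0.211

[A⁻]/[HA] = 0.211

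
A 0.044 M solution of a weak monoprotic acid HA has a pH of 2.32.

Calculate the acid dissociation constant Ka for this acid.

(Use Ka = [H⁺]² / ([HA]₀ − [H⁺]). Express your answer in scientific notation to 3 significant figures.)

[H⁺] = 10^(−pH) = 10^(−2.32) = 4.786e-03 M. For HA ⇌ H⁺ + A⁻, Ka = [H⁺][A⁻]/[HA] = [H⁺]² / ([HA]₀ − [H⁺]) = (4.786e-03)² / (0.044 − 4.786e-03) = 5.84e-04.

K_a = 5.84e-04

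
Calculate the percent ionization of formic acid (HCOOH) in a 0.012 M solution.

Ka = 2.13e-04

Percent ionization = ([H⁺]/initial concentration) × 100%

Using Ka equilibrium: x² + Ka×x - Ka×C = 0. Solving: [H⁺] = 1.4958e-03. Percent = (1.4958e-03/0.012) × 100

Percent ionization = 12.5%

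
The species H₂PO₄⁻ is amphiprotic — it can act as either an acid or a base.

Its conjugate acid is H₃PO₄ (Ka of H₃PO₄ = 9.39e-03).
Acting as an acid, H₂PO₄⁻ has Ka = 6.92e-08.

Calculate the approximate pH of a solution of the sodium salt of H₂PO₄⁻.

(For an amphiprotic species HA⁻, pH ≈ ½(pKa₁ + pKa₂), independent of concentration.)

pKa₁ = -log(9.39e-03) = 2.03; pKa₂ = -log(6.92e-08) = 7.16. For an amphiprotic species, pH ≈ ½(pKa₁ + pKa₂) = ½(2.03 + 7.16) = 4.59.

pH = 4.59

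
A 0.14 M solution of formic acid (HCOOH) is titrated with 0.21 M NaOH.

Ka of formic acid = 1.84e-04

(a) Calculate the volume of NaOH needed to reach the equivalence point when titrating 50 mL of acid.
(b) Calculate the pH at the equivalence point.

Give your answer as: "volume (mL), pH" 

moles acid = 0.14 × 50/1000 = 0.007 mol; V_base = moles/0.21 × 1000 = 33.3 mL. At equivalence only the conjugate base is present: [A⁻] = 0.007/0.083 = 8.4000e-02 M. Kb = Kw/Ka = 5.43e-11; [OH⁻] = √(Kb × [A⁻]) = 2.1366e-06; pOH = 5.67; pH = 14 - pOH = 8.33.

V = 33.3 mL, pH = 8.33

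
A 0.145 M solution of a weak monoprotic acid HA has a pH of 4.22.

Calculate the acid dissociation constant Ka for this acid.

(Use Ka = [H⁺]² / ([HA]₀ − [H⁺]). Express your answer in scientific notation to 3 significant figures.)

[H⁺] = 10^(−pH) = 10^(−4.22) = 6.026e-05 M. For HA ⇌ H⁺ + A⁻, Ka = [H⁺][A⁻]/[HA] = [H⁺]² / ([HA]₀ − [H⁺]) = (6.026e-05)² / (0.145 − 6.026e-05) = 2.51e-08.

K_a = 2.51e-08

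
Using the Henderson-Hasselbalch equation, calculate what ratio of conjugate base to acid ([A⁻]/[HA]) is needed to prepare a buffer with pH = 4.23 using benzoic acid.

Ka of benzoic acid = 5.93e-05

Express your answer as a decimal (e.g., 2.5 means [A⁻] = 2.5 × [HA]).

pKa = -log(5.93e-05) = 4.2269. pH = pKa + log([A⁻]/[HA]), so log([A⁻]/[HA]) = pH − pKa = 4.23 − 4.2269 = 0.0031. [A⁻]/[HA] = 10^(0.0031) = 1.01

[A⁻]/[HA] = 1.01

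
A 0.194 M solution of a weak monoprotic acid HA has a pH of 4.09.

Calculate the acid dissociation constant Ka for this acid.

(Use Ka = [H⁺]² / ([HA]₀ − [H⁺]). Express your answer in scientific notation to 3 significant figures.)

[H⁺] = 10^(−pH) = 10^(−4.09) = 8.128e-05 M. For HA ⇌ H⁺ + A⁻, Ka = [H⁺][A⁻]/[HA] = [H⁺]² / ([HA]₀ − [H⁺]) = (8.128e-05)² / (0.194 − 8.128e-05) = 3.41e-08.

K_a = 3.41e-08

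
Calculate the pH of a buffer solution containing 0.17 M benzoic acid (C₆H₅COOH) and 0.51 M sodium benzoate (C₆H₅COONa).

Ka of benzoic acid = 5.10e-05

pKa = -log(5.10e-05) = 4.29. pH = pKa + log([A⁻]/[HA]) = 4.29 + log(0.51/0.17)

pH = 4.77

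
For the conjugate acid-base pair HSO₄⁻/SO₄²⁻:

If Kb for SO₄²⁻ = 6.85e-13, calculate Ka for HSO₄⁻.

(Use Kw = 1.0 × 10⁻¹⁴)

For a conjugate pair Ka × Kb = Kw, so Ka = Kw/Kb = 1.0 × 10⁻¹⁴ / 6.85e-13 = 1.46e-02.

K_a = 1.46e-02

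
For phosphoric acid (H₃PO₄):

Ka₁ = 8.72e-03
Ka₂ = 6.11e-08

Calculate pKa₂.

pKa₂ = -log(Ka₂) = -log(6.11e-08) = 7.21.

pK_{a2} = 7.21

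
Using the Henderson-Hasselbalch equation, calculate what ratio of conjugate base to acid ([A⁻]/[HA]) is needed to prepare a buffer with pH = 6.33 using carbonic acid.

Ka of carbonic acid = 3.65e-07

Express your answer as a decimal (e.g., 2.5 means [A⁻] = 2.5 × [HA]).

pKa = -log(3.65e-07) = 6.4377. pH = pKa + log([A⁻]/[HA]), so log([A⁻]/[HA]) = pH − pKa = 6.33 − 6.4377 = -0.1077. [A⁻]/[HA] = 10^(-0.1077) = 0.780

[A⁻]/[HA] = 0.780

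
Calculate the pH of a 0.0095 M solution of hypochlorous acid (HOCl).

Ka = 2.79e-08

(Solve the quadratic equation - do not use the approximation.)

x² + Ka×x - Ka×C = 0. Using quadratic formula: [H⁺] = 1.6266e-05

pH = 4.79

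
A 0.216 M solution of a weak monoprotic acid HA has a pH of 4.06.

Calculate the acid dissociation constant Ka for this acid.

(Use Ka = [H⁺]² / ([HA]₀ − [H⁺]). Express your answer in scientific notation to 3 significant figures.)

[H⁺] = 10^(−pH) = 10^(−4.06) = 8.710e-05 M. For HA ⇌ H⁺ + A⁻, Ka = [H⁺][A⁻]/[HA] = [H⁺]² / ([HA]₀ − [H⁺]) = (8.710e-05)² / (0.216 − 8.710e-05) = 3.51e-08.

K_a = 3.51e-08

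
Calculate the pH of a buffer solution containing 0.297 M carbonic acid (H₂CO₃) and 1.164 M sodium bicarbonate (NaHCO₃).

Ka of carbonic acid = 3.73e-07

pKa = -log(3.73e-07) = 6.43. pH = pKa + log([A⁻]/[HA]) = 6.43 + log(1.164/0.297)

pH = 7.02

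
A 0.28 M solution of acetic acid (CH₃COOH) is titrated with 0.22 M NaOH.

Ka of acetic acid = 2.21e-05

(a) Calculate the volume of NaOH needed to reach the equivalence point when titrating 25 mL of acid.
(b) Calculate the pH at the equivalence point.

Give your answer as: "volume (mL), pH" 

moles acid = 0.28 × 25/1000 = 0.007 mol; V_base = moles/0.22 × 1000 = 31.8 mL. At equivalence only the conjugate base is present: [A⁻] = 0.007/0.057 = 1.2320e-01 M. Kb = Kw/Ka = 4.52e-10; [OH⁻] = √(Kb × [A⁻]) = 7.4664e-06; pOH = 5.13; pH = 14 - pOH = 8.87.

V = 31.8 mL, pH = 8.87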